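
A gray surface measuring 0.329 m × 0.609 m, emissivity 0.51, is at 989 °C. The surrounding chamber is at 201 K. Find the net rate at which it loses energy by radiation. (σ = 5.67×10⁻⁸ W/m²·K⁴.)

Q ≈ 14700 W

A = 0.329 × 0.609 = 0.200 m².
Convert: 989 °C = 1262 K.
Q = εσA(T⁴ − T_s⁴). T⁴ − T_s⁴ = (1262)⁴ − (201)⁴ = 2.54×10^12 − 1.63×10^9 = 2.53×10^12 K⁴.
Q = 0.51 × 5.67×10⁻⁸ × 0.200 × 2.53×10^12 = 14700 W.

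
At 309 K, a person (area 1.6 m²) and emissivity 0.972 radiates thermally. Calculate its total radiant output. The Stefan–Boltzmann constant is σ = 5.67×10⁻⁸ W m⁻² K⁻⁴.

P ≈ 804 W

P = εσAT⁴ = 0.972 × 5.67×10⁻⁸ × 1.60 × (309)⁴ = 0.972 × 5.67×10⁻⁸ × 1.60 × 9.12×10^9.
P = 804 W.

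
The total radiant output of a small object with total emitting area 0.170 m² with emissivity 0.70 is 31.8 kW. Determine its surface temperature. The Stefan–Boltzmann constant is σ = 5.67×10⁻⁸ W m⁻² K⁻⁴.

From P = εσAT⁴, T = (P / εσA)^(1/4) = (31800 / (0.70 × 5.67×10⁻⁸ × 0.170))^(1/4).
T = (4.71×10^12)^(1/4) = 1470 K.

T ≈ 1470 K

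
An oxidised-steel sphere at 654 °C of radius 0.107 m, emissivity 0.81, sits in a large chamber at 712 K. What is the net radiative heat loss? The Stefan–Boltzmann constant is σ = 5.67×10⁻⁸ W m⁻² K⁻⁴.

A = 4πr² = 4π × (0.107)² = 0.144 m².
Convert: 654 °C = 927 K.
Q = εσA(T⁴ − T_s⁴). T⁴ − T_s⁴ = (927)⁴ − (712)⁴ = 7.38×10^11 − 2.57×10^11 = 4.81×10^11 K⁴.
Q = 0.81 × 5.67×10⁻⁸ × 0.144 × 4.81×10^11 = 3180 W.

Q ≈ 3180 W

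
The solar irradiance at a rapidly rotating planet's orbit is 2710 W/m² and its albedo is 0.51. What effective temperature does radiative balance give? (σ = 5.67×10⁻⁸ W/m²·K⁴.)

T ≈ 277 K

Power absorbed = (1−a)S·πR²; power emitted = 4πR²σT⁴. Equating and cancelling πR²:
T = ((1−a)S / 4σ)^(1/4) = (1330 / (4 × 5.67×10⁻⁸))^(1/4) = (5.85×10^9)^(1/4).
T = 277 K.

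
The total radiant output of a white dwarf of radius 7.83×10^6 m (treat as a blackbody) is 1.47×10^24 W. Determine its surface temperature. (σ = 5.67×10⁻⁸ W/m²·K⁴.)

A = 4πr² = 4π × (7.83×10^6)² = 7.70×10^14 m².
From P = σAT⁴, T = (P / σA)^(1/4) = (1.47×10^24 / (5.67×10⁻⁸ × 7.70×10^14))^(1/4).
T = (3.37×10^16)^(1/4) = 13500 K.

T ≈ 13500 K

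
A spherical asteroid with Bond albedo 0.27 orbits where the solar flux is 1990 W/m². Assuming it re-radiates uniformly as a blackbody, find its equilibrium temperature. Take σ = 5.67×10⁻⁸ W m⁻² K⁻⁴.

Power absorbed = (1−a)S·πR²; power emitted = 4πR²σT⁴. Equating and cancelling πR²:
T = ((1−a)S / 4σ)^(1/4) = (1450 / (4 × 5.67×10⁻⁸))^(1/4) = (6.41×10^9)^(1/4).
T = 283 K.

T ≈ 283 K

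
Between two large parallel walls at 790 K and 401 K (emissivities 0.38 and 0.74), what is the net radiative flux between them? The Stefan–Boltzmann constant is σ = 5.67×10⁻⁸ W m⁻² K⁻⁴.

q ≈ 6910 W/m²

For two large parallel gray plates, q = σ(T₁⁴ − T₂⁴) / (1/ε₁ + 1/ε₂ − 1).
1/ε₁ + 1/ε₂ − 1 = 1/0.38 + 1/0.74 − 1 = 2.983.
T₁⁴ − T₂⁴ = 3.90×10^11 − 2.59×10^10 = 3.64×10^11 K⁴.
q = 5.67×10⁻⁸ × 3.64×10^11 / 2.983 = 6910 W/m².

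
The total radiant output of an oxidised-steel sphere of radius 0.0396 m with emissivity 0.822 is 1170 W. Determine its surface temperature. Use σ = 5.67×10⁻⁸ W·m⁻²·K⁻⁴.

A = 4πr² = 4π × (0.0396)² = 0.0197 m².
From P = εσAT⁴, T = (P / εσA)^(1/4) = (1170 / (0.822 × 5.67×10⁻⁸ × 0.0197))^(1/4).
T = (1.27×10^12)^(1/4) = 1060 K.

T ≈ 1060 K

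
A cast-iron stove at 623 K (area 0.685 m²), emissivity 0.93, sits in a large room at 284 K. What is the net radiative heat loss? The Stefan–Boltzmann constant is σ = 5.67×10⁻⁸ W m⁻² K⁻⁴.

Q ≈ 5210 W

Q = εσA(T⁴ − T_s⁴). T⁴ − T_s⁴ = (623)⁴ − (284)⁴ = 1.51×10^11 − 6.51×10^9 = 1.44×10^11 K⁴.
Q = 0.93 × 5.67×10⁻⁸ × 0.685 × 1.44×10^11 = 5210 W.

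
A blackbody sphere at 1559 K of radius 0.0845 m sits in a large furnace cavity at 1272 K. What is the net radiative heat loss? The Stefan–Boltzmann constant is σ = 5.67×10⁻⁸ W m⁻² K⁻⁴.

Q ≈ 16700 W

A = 4πr² = 4π × (0.0845)² = 0.0897 m².
Q = σA(T⁴ − T_s⁴). T⁴ − T_s⁴ = (1559)⁴ − (1272)⁴ = 5.91×10^12 − 2.62×10^12 = 3.29×10^12 K⁴.
Q = 5.67×10⁻⁸ × 0.0897 × 3.29×10^12 = 16700 W.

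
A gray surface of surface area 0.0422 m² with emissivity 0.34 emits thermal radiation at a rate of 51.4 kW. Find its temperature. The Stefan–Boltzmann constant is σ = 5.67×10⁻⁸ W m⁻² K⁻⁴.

From P = εσAT⁴, T = (P / εσA)^(1/4) = (51400 / (0.34 × 5.67×10⁻⁸ × 0.0422))^(1/4).
T = (6.32×10^13)^(1/4) = 2820 K.

T ≈ 2820 K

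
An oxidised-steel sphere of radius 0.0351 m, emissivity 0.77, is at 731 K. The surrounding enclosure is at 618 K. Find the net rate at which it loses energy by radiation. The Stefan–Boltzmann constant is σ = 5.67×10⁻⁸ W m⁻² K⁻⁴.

A = 4πr² = 4π × (0.0351)² = 0.0155 m².
Q = εσA(T⁴ − T_s⁴). T⁴ − T_s⁴ = (731)⁴ − (618)⁴ = 2.86×10^11 − 1.46×10^11 = 1.40×10^11 K⁴.
Q = 0.77 × 5.67×10⁻⁸ × 0.0155 × 1.40×10^11 = 94.4 W.

Q ≈ 94.4 W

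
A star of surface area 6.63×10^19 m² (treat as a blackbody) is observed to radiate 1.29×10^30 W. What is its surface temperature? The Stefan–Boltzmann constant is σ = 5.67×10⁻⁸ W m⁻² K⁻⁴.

From P = σAT⁴, T = (P / σA)^(1/4) = (1.29×10^30 / (5.67×10⁻⁸ × 6.63×10^19))^(1/4).
T = (3.43×10^17)^(1/4) = 24200 K.

T ≈ 24200 K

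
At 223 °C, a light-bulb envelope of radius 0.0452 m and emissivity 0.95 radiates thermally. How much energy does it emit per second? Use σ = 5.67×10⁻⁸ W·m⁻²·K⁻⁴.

A = 4πr² = 4π × (0.0452)² = 0.0257 m².
223 °C = 496 K.
P = εσAT⁴ = 0.95 × 5.67×10⁻⁸ × 0.0257 × (496)⁴ = 0.95 × 5.67×10⁻⁸ × 0.0257 × 6.05×10^10.
P = 83.7 W.

P ≈ 83.7 W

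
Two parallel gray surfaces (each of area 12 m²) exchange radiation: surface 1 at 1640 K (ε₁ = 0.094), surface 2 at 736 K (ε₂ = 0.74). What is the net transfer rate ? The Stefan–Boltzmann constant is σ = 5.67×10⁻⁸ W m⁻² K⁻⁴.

Q ≈ 4.30×10^5 W

For two large parallel gray plates, q = σ(T₁⁴ − T₂⁴) / (1/ε₁ + 1/ε₂ − 1).
1/ε₁ + 1/ε₂ − 1 = 1/0.094 + 1/0.74 − 1 = 10.99.
T₁⁴ − T₂⁴ = 7.23×10^12 − 2.93×10^11 = 6.94×10^12 K⁴.
q = 5.67×10⁻⁸ × 6.94×10^12 / 10.99 = 35800 W/m².
Q = q·A = 35800 × 12 = 4.30×10^5 W.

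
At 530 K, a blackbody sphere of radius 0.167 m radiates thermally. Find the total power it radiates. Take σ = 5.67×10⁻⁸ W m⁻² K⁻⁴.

A = 4πr² = 4π × (0.167)² = 0.350 m².
P = σAT⁴ = 5.67×10⁻⁸ × 0.350 × (530)⁴ = 5.67×10⁻⁸ × 0.350 × 7.89×10^10.
P = 1570 W.

P ≈ 1570 W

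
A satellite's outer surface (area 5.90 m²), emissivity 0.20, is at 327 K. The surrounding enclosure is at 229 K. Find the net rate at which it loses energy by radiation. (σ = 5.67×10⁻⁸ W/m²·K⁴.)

Q ≈ 581 W

Q = εσA(T⁴ − T_s⁴). T⁴ − T_s⁴ = (327)⁴ − (229)⁴ = 1.14×10^10 − 2.75×10^9 = 8.68×10^9 K⁴.
Q = 0.20 × 5.67×10⁻⁸ × 5.90 × 8.68×10^9 = 581 W.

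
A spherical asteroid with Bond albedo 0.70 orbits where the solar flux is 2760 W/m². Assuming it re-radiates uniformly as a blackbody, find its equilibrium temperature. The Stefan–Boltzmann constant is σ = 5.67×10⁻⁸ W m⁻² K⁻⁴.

T ≈ 246 K

Power absorbed = (1−a)S·πR²; power emitted = 4πR²σT⁴. Equating and cancelling πR²:
T = ((1−a)S / 4σ)^(1/4) = (828 / (4 × 5.67×10⁻⁸))^(1/4) = (3.65×10^9)^(1/4).
T = 246 K.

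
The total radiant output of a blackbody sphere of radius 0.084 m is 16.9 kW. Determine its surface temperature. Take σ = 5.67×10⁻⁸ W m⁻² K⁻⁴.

T ≈ 1350 K

A = 4πr² = 4π × (0.084)² = 0.0887 m².
From P = σAT⁴, T = (P / σA)^(1/4) = (16900 / (5.67×10⁻⁸ × 0.0887))^(1/4).
T = (3.36×10^12)^(1/4) = 1350 K.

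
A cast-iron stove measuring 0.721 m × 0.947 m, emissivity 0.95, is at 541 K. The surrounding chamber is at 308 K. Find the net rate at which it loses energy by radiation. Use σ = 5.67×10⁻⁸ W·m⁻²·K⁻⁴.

Q ≈ 2820 W

A = 0.721 × 0.947 = 0.683 m².
Q = εσA(T⁴ − T_s⁴). T⁴ − T_s⁴ = (541)⁴ − (308)⁴ = 8.57×10^10 − 9.00×10^9 = 7.67×10^10 K⁴.
Q = 0.95 × 5.67×10⁻⁸ × 0.683 × 7.67×10^10 = 2820 W.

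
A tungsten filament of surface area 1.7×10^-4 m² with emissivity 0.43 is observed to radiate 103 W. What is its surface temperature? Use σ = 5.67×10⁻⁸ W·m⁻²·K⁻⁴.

T ≈ 2230 K

From P = εσAT⁴, T = (P / εσA)^(1/4) = (103 / (0.43 × 5.67×10⁻⁸ × 1.70×10^-4))^(1/4).
T = (2.49×10^13)^(1/4) = 2230 K.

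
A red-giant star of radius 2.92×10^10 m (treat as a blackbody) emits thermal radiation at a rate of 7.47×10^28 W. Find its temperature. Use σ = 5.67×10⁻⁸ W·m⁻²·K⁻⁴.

T ≈ 3330 K

A = 4πr² = 4π × (2.92×10^10)² = 1.07×10^22 m².
From P = σAT⁴, T = (P / σA)^(1/4) = (7.47×10^28 / (5.67×10⁻⁸ × 1.07×10^22))^(1/4).
T = (1.23×10^14)^(1/4) = 3330 K.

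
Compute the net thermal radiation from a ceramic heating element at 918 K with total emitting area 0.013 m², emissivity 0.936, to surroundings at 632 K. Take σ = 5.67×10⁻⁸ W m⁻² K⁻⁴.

Q ≈ 380 W

Q = εσA(T⁴ − T_s⁴). T⁴ − T_s⁴ = (918)⁴ − (632)⁴ = 7.10×10^11 − 1.60×10^11 = 5.51×10^11 K⁴.
Q = 0.936 × 5.67×10⁻⁸ × 0.0130 × 5.51×10^11 = 380 W.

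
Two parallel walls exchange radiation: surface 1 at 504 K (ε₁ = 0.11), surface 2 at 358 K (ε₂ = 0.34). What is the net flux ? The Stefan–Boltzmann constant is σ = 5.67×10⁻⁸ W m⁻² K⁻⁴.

For two large parallel gray plates, q = σ(T₁⁴ − T₂⁴) / (1/ε₁ + 1/ε₂ − 1).
1/ε₁ + 1/ε₂ − 1 = 1/0.11 + 1/0.34 − 1 = 11.03.
T₁⁴ − T₂⁴ = 6.45×10^10 − 1.64×10^10 = 4.81×10^10 K⁴.
q = 5.67×10⁻⁸ × 4.81×10^10 / 11.03 = 247 W/m².

q ≈ 247 W/m²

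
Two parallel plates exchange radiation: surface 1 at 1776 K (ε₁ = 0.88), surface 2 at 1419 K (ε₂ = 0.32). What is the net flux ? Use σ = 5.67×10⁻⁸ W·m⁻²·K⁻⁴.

For two large parallel gray plates, q = σ(T₁⁴ − T₂⁴) / (1/ε₁ + 1/ε₂ − 1).
1/ε₁ + 1/ε₂ − 1 = 1/0.88 + 1/0.32 − 1 = 3.261.
T₁⁴ − T₂⁴ = 9.95×10^12 − 4.05×10^12 = 5.89×10^12 K⁴.
q = 5.67×10⁻⁸ × 5.89×10^12 / 3.261 = 1.02×10^5 W/m².

q ≈ 1.02×10^5 W/m²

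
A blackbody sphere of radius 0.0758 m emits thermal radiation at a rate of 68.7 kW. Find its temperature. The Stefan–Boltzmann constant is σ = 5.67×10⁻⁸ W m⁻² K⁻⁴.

T ≈ 2020 K

A = 4πr² = 4π × (0.0758)² = 0.0722 m².
From P = σAT⁴, T = (P / σA)^(1/4) = (68700 / (5.67×10⁻⁸ × 0.0722))^(1/4).
T = (1.68×10^13)^(1/4) = 2020 K.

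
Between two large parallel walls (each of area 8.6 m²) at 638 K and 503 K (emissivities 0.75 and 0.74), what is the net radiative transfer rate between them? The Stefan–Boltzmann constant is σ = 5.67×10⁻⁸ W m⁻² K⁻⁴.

For two large parallel gray plates, q = σ(T₁⁴ − T₂⁴) / (1/ε₁ + 1/ε₂ − 1).
1/ε₁ + 1/ε₂ − 1 = 1/0.75 + 1/0.74 − 1 = 1.685.
T₁⁴ − T₂⁴ = 1.66×10^11 − 6.40×10^10 = 1.02×10^11 K⁴.
q = 5.67×10⁻⁸ × 1.02×10^11 / 1.685 = 3420 W/m².
Q = q·A = 3420 × 8.6 = 29400 W.

Q ≈ 29400 W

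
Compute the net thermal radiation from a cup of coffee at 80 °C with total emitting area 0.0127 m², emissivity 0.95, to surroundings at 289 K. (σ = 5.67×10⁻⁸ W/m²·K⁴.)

Q ≈ 5.85 W

Convert: 80 °C = 353 K.
Q = εσA(T⁴ − T_s⁴). T⁴ − T_s⁴ = (353)⁴ − (289)⁴ = 1.55×10^10 − 6.98×10^9 = 8.55×10^9 K⁴.
Q = 0.95 × 5.67×10⁻⁸ × 0.0127 × 8.55×10^9 = 5.85 W.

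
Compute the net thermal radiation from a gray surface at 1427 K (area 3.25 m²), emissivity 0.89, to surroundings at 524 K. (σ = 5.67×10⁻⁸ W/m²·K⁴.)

Q ≈ 6.68×10^5 W

Q = εσA(T⁴ − T_s⁴). T⁴ − T_s⁴ = (1427)⁴ − (524)⁴ = 4.15×10^12 − 7.54×10^10 = 4.07×10^12 K⁴.
Q = 0.89 × 5.67×10⁻⁸ × 3.25 × 4.07×10^12 = 6.68×10^5 W.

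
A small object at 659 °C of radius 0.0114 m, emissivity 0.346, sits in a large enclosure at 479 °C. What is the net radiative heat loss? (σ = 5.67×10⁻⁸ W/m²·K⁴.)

A = 4πr² = 4π × (0.0114)² = 1.63×10^-3 m².
Convert: 659 °C = 932 K; 479 °C = 752 K.
Q = εσA(T⁴ − T_s⁴). T⁴ − T_s⁴ = (932)⁴ − (752)⁴ = 7.55×10^11 − 3.20×10^11 = 4.35×10^11 K⁴.
Q = 0.346 × 5.67×10⁻⁸ × 1.63×10^-3 × 4.35×10^11 = 13.9 W.

Q ≈ 13.9 W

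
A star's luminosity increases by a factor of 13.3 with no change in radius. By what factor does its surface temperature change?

P ∝ T⁴ ⇒ T ∝ P^(1/4), so T scales by (13.3)^(1/4) = 1.91.

factor ≈ 1.91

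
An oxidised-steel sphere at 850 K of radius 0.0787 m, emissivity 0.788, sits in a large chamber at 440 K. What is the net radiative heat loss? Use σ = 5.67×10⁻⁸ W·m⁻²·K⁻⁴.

A = 4πr² = 4π × (0.0787)² = 0.0778 m².
Q = εσA(T⁴ − T_s⁴). T⁴ − T_s⁴ = (850)⁴ − (440)⁴ = 5.22×10^11 − 3.75×10^10 = 4.85×10^11 K⁴.
Q = 0.788 × 5.67×10⁻⁸ × 0.0778 × 4.85×10^11 = 1680 W.

Q ≈ 1680 W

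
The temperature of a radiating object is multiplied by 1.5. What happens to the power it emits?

P ∝ T⁴, so the power scales as (1.5)⁴ = 5.06.

factor ≈ 5.06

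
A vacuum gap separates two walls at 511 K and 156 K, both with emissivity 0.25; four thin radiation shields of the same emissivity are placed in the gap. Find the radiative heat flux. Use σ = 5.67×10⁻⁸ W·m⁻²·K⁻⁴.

Each of the 5 gaps contributes resistance (2/ε − 1) = 2/0.25 − 1 = 7.000; total = 35.00.
q = σ(T₁⁴ − T₂⁴) / 35.00 = 5.67×10⁻⁸ × 6.76×10^10 / 35.00 = 109 W/m².

q ≈ 109 W/m²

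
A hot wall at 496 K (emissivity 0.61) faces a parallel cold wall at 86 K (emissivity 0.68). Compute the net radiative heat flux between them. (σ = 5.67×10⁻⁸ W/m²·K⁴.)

q ≈ 1620 W/m²

For two large parallel gray plates, q = σ(T₁⁴ − T₂⁴) / (1/ε₁ + 1/ε₂ − 1).
1/ε₁ + 1/ε₂ − 1 = 1/0.61 + 1/0.68 − 1 = 2.110.
T₁⁴ − T₂⁴ = 6.05×10^10 − 5.47×10^7 = 6.05×10^10 K⁴.
q = 5.67×10⁻⁸ × 6.05×10^10 / 2.110 = 1620 W/m².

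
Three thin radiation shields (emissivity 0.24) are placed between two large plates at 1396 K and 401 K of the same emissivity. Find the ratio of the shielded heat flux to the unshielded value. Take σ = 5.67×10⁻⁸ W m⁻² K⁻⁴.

With N identical shields there are N+1 = 4 gaps in series, each with the same radiative resistance, so the flux falls to 1/(N+1) of its unshielded value.

ratio ≈ 0.250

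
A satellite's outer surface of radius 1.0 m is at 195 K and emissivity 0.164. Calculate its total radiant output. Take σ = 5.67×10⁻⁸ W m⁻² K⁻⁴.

P ≈ 169 W

A = 4πr² = 4π × (1.0)² = 12.6 m².
P = εσAT⁴ = 0.164 × 5.67×10⁻⁸ × 12.6 × (195)⁴ = 0.164 × 5.67×10⁻⁸ × 12.6 × 1.45×10^9.
P = 169 W.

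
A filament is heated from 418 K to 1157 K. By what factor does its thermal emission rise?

P ∝ T⁴, so the ratio is (1157/418)⁴ = (2.768)⁴ = 58.7.

ratio ≈ 58.7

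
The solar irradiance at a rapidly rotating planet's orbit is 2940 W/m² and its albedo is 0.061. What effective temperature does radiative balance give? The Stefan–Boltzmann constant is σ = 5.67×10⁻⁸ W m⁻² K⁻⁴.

Power absorbed = (1−a)S·πR²; power emitted = 4πR²σT⁴. Equating and cancelling πR²:
T = ((1−a)S / 4σ)^(1/4) = (2760 / (4 × 5.67×10⁻⁸))^(1/4) = (1.22×10^10)^(1/4).
T = 332 K.

T ≈ 332 K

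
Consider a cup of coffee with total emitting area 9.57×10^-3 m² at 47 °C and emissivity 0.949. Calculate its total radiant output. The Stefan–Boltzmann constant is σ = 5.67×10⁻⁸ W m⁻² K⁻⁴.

47 °C = 320 K.
Stefan–Boltzmann: P = εσAT⁴ = 0.949 × 5.67×10⁻⁸ × 9.57×10^-3 × (320)⁴ = 0.949 × 5.67×10⁻⁸ × 9.57×10^-3 × 1.05×10^10.
P = 5.40 W.

P ≈ 5.40 W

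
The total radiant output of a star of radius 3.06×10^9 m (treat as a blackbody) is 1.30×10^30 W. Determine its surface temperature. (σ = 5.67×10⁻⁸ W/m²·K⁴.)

T ≈ 21000 K

A = 4πr² = 4π × (3.06×10^9)² = 1.18×10^20 m².
From P = σAT⁴, T = (P / σA)^(1/4) = (1.30×10^30 / (5.67×10⁻⁸ × 1.18×10^20))^(1/4).
T = (1.95×10^17)^(1/4) = 21000 K.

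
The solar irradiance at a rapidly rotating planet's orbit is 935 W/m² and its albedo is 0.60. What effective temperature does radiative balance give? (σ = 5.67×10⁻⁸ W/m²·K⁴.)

T ≈ 202 K

Power absorbed = (1−a)S·πR²; power emitted = 4πR²σT⁴. Equating and cancelling πR²:
T = ((1−a)S / 4σ)^(1/4) = (374 / (4 × 5.67×10⁻⁸))^(1/4) = (1.65×10^9)^(1/4).
T = 202 K.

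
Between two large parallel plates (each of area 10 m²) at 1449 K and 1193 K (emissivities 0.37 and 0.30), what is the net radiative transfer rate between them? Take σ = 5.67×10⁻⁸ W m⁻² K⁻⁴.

Q ≈ 2.68×10^5 W

For two large parallel gray plates, q = σ(T₁⁴ − T₂⁴) / (1/ε₁ + 1/ε₂ − 1).
1/ε₁ + 1/ε₂ − 1 = 1/0.37 + 1/0.30 − 1 = 5.036.
T₁⁴ − T₂⁴ = 4.41×10^12 − 2.03×10^12 = 2.38×10^12 K⁴.
q = 5.67×10⁻⁸ × 2.38×10^12 / 5.036 = 26800 W/m².
Q = q·A = 26800 × 10 = 2.68×10^5 W.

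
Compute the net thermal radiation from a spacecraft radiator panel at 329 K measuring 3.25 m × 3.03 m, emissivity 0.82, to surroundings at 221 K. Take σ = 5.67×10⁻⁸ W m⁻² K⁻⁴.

A = 3.25 × 3.03 = 9.85 m².
Q = εσA(T⁴ − T_s⁴). T⁴ − T_s⁴ = (329)⁴ − (221)⁴ = 1.17×10^10 − 2.39×10^9 = 9.33×10^9 K⁴.
Q = 0.82 × 5.67×10⁻⁸ × 9.85 × 9.33×10^9 = 4270 W.

Q ≈ 4270 W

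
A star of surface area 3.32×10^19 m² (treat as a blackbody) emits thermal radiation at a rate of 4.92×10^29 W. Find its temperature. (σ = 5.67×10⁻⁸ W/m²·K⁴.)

From P = σAT⁴, T = (P / σA)^(1/4) = (4.92×10^29 / (5.67×10⁻⁸ × 3.32×10^19))^(1/4).
T = (2.61×10^17)^(1/4) = 22600 K.

T ≈ 22600 K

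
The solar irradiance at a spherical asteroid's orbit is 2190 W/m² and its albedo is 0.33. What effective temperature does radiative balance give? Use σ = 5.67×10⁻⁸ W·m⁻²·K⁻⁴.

Power absorbed = (1−a)S·πR²; power emitted = 4πR²σT⁴. Equating and cancelling πR²:
T = ((1−a)S / 4σ)^(1/4) = (1470 / (4 × 5.67×10⁻⁸))^(1/4) = (6.47×10^9)^(1/4).
T = 284 K.

T ≈ 284 K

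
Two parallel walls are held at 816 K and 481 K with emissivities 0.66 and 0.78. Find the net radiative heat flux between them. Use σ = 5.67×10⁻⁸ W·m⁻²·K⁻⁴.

q ≈ 12300 W/m²

For two large parallel gray plates, q = σ(T₁⁴ − T₂⁴) / (1/ε₁ + 1/ε₂ − 1).
1/ε₁ + 1/ε₂ − 1 = 1/0.66 + 1/0.78 − 1 = 1.797.
T₁⁴ − T₂⁴ = 4.43×10^11 − 5.35×10^10 = 3.90×10^11 K⁴.
q = 5.67×10⁻⁸ × 3.90×10^11 / 1.797 = 12300 W/m².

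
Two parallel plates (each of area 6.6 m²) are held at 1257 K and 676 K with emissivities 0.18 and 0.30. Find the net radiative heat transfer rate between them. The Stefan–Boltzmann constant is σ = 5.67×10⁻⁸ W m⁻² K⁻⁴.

Q ≈ 1.09×10^5 W

For two large parallel gray plates, q = σ(T₁⁴ − T₂⁴) / (1/ε₁ + 1/ε₂ − 1).
1/ε₁ + 1/ε₂ − 1 = 1/0.18 + 1/0.30 − 1 = 7.889.
T₁⁴ − T₂⁴ = 2.50×10^12 − 2.09×10^11 = 2.29×10^12 K⁴.
q = 5.67×10⁻⁸ × 2.29×10^12 / 7.889 = 16400 W/m².
Q = q·A = 16400 × 6.6 = 1.09×10^5 W.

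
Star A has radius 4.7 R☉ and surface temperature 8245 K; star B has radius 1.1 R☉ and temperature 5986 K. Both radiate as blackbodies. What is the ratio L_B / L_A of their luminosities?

L_B/L_A ≈ 0.0152

L = 4πR²σT⁴ ∝ R²T⁴, so L_B/L_A = (1.1/4.7)² × (5986/8245)⁴ = 0.0548 × 0.278 = 0.0152.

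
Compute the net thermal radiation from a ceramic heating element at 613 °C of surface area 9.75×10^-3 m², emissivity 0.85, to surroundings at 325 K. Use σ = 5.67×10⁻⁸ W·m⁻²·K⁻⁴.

Q ≈ 284 W

Convert: 613 °C = 886 K.
Q = εσA(T⁴ − T_s⁴). T⁴ − T_s⁴ = (886)⁴ − (325)⁴ = 6.16×10^11 − 1.12×10^10 = 6.05×10^11 K⁴.
Q = 0.85 × 5.67×10⁻⁸ × 9.75×10^-3 × 6.05×10^11 = 284 W.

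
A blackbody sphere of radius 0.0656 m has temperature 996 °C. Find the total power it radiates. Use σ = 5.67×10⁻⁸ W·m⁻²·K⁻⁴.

P ≈ 7950 W

A = 4πr² = 4π × (0.0656)² = 0.0541 m².
996 °C = 1269 K.
P = σAT⁴ = 5.67×10⁻⁸ × 0.0541 × (1269)⁴ = 5.67×10⁻⁸ × 0.0541 × 2.59×10^12.
P = 7950 W.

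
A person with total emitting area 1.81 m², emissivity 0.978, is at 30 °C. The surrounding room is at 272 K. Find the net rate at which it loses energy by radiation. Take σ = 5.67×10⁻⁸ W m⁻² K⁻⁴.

Convert: 30 °C = 303 K.
Q = εσA(T⁴ − T_s⁴). T⁴ − T_s⁴ = (303)⁴ − (272)⁴ = 8.43×10^9 − 5.47×10^9 = 2.96×10^9 K⁴.
Q = 0.978 × 5.67×10⁻⁸ × 1.81 × 2.96×10^9 = 297 W.

Q ≈ 297 W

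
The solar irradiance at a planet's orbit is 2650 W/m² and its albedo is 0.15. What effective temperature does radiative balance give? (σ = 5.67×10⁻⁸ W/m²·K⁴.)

T ≈ 316 K

Power absorbed = (1−a)S·πR²; power emitted = 4πR²σT⁴. Equating and cancelling πR²:
T = ((1−a)S / 4σ)^(1/4) = (2250 / (4 × 5.67×10⁻⁸))^(1/4) = (9.93×10^9)^(1/4).
T = 316 K.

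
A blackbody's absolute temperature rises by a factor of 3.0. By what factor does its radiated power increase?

factor ≈ 81.0

P ∝ T⁴, so the power scales as (3.0)⁴ = 81.0.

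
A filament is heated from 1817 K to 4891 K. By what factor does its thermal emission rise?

ratio ≈ 52.5

P ∝ T⁴, so the ratio is (4891/1817)⁴ = (2.692)⁴ = 52.5.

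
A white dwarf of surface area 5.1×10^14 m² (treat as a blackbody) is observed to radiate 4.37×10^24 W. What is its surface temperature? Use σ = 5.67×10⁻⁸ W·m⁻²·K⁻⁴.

From P = σAT⁴, T = (P / σA)^(1/4) = (4.37×10^24 / (5.67×10⁻⁸ × 5.10×10^14))^(1/4).
T = (1.51×10^17)^(1/4) = 19700 K.

T ≈ 19700 K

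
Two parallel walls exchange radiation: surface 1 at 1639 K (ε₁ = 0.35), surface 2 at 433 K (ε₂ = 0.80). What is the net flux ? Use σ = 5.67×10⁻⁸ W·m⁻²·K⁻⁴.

q ≈ 1.31×10^5 W/m²

For two large parallel gray plates, q = σ(T₁⁴ − T₂⁴) / (1/ε₁ + 1/ε₂ − 1).
1/ε₁ + 1/ε₂ − 1 = 1/0.35 + 1/0.80 − 1 = 3.107.
T₁⁴ − T₂⁴ = 7.22×10^12 − 3.52×10^10 = 7.18×10^12 K⁴.
q = 5.67×10⁻⁸ × 7.18×10^12 / 3.107 = 1.31×10^5 W/m².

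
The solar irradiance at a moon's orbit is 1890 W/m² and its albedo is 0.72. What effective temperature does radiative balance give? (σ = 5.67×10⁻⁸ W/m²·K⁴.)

Power absorbed = (1−a)S·πR²; power emitted = 4πR²σT⁴. Equating and cancelling πR²:
T = ((1−a)S / 4σ)^(1/4) = (529 / (4 × 5.67×10⁻⁸))^(1/4) = (2.33×10^9)^(1/4).
T = 220 K.

T ≈ 220 K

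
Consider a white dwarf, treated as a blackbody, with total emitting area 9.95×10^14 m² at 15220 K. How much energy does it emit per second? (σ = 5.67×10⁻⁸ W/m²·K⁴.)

P = σAT⁴ = 5.67×10⁻⁸ × 9.95×10^14 × (15220)⁴ = 5.67×10⁻⁸ × 9.95×10^14 × 5.37×10^16.
P = 3.03×10^24 W.

P ≈ 3.03×10^24 W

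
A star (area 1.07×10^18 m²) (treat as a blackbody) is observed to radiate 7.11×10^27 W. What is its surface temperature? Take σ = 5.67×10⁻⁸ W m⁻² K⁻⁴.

From P = σAT⁴, T = (P / σA)^(1/4) = (7.11×10^27 / (5.67×10⁻⁸ × 1.07×10^18))^(1/4).
T = (1.17×10^17)^(1/4) = 18500 K.

T ≈ 18500 K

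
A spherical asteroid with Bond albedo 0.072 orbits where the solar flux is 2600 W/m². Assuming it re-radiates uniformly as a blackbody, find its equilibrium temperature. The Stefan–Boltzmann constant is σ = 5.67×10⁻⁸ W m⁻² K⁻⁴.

T ≈ 321 K

Power absorbed = (1−a)S·πR²; power emitted = 4πR²σT⁴. Equating and cancelling πR²:
T = ((1−a)S / 4σ)^(1/4) = (2410 / (4 × 5.67×10⁻⁸))^(1/4) = (1.06×10^10)^(1/4).
T = 321 K.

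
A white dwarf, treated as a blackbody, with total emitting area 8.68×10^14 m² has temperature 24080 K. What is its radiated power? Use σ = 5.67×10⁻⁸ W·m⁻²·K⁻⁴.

P = σAT⁴ = 5.67×10⁻⁸ × 8.68×10^14 × (24080)⁴ = 5.67×10⁻⁸ × 8.68×10^14 × 3.36×10^17.
P = 1.65×10^25 W.

P ≈ 1.65×10^25 W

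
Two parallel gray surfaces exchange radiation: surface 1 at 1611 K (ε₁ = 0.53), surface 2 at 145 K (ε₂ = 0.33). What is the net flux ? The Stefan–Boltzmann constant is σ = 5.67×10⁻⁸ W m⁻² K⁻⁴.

q ≈ 97500 W/m²

For two large parallel gray plates, q = σ(T₁⁴ − T₂⁴) / (1/ε₁ + 1/ε₂ − 1).
1/ε₁ + 1/ε₂ − 1 = 1/0.53 + 1/0.33 − 1 = 3.917.
T₁⁴ − T₂⁴ = 6.74×10^12 − 4.42×10^8 = 6.74×10^12 K⁴.
q = 5.67×10⁻⁸ × 6.74×10^12 / 3.917 = 97500 W/m².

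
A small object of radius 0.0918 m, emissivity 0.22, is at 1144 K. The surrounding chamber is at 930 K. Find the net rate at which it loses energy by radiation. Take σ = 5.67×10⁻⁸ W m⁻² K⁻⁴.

A = 4πr² = 4π × (0.0918)² = 0.106 m².
Q = εσA(T⁴ − T_s⁴). T⁴ − T_s⁴ = (1144)⁴ − (930)⁴ = 1.71×10^12 − 7.48×10^11 = 9.65×10^11 K⁴.
Q = 0.22 × 5.67×10⁻⁸ × 0.106 × 9.65×10^11 = 1270 W.

Q ≈ 1270 W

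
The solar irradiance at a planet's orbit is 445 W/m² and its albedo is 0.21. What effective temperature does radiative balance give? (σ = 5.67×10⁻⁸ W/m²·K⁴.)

Power absorbed = (1−a)S·πR²; power emitted = 4πR²σT⁴. Equating and cancelling πR²:
T = ((1−a)S / 4σ)^(1/4) = (352 / (4 × 5.67×10⁻⁸))^(1/4) = (1.55×10^9)^(1/4).
T = 198 K.

T ≈ 198 K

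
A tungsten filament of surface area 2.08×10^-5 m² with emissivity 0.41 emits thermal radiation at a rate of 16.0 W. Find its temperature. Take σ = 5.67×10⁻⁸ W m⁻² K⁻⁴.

T ≈ 2400 K

From P = εσAT⁴, T = (P / εσA)^(1/4) = (16.0 / (0.41 × 5.67×10⁻⁸ × 2.08×10^-5))^(1/4).
T = (3.31×10^13)^(1/4) = 2400 K.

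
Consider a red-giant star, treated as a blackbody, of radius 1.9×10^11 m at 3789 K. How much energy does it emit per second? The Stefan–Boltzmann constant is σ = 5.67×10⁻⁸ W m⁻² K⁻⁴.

A = 4πr² = 4π × (1.9×10^11)² = 4.54×10^23 m².
P = σAT⁴ = 5.67×10⁻⁸ × 4.54×10^23 × (3789)⁴ = 5.67×10⁻⁸ × 4.54×10^23 × 2.06×10^14.
P = 5.30×10^30 W.

P ≈ 5.30×10^30 W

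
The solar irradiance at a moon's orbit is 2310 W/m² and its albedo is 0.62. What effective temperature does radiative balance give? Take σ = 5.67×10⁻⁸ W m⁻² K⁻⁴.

T ≈ 249 K

Power absorbed = (1−a)S·πR²; power emitted = 4πR²σT⁴. Equating and cancelling πR²:
T = ((1−a)S / 4σ)^(1/4) = (878 / (4 × 5.67×10⁻⁸))^(1/4) = (3.87×10^9)^(1/4).
T = 249 K.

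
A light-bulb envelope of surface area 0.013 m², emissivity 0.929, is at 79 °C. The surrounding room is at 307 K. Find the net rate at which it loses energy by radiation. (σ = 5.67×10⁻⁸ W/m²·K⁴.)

Q ≈ 4.43 W

Convert: 79 °C = 352 K.
Q = εσA(T⁴ − T_s⁴). T⁴ − T_s⁴ = (352)⁴ − (307)⁴ = 1.54×10^10 − 8.88×10^9 = 6.47×10^9 K⁴.
Q = 0.929 × 5.67×10⁻⁸ × 0.0130 × 6.47×10^9 = 4.43 W.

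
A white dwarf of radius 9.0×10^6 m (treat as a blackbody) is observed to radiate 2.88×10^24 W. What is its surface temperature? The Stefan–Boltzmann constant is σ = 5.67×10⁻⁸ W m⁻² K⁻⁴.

A = 4πr² = 4π × (9.0×10^6)² = 1.02×10^15 m².
From P = σAT⁴, T = (P / σA)^(1/4) = (2.88×10^24 / (5.67×10⁻⁸ × 1.02×10^15))^(1/4).
T = (4.99×10^16)^(1/4) = 14900 K.

T ≈ 14900 K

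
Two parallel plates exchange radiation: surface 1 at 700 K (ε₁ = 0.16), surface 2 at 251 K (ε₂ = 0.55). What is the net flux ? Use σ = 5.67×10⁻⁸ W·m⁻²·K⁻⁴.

q ≈ 1890 W/m²

For two large parallel gray plates, q = σ(T₁⁴ − T₂⁴) / (1/ε₁ + 1/ε₂ − 1).
1/ε₁ + 1/ε₂ − 1 = 1/0.16 + 1/0.55 − 1 = 7.068.
T₁⁴ − T₂⁴ = 2.40×10^11 − 3.97×10^9 = 2.36×10^11 K⁴.
q = 5.67×10⁻⁸ × 2.36×10^11 / 7.068 = 1890 W/m².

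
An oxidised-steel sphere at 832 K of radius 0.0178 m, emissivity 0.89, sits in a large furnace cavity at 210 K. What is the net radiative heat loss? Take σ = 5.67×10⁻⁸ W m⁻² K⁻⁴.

A = 4πr² = 4π × (0.0178)² = 3.98×10^-3 m².
Q = εσA(T⁴ − T_s⁴). T⁴ − T_s⁴ = (832)⁴ − (210)⁴ = 4.79×10^11 − 1.94×10^9 = 4.77×10^11 K⁴.
Q = 0.89 × 5.67×10⁻⁸ × 3.98×10^-3 × 4.77×10^11 = 95.9 W.

Q ≈ 95.9 W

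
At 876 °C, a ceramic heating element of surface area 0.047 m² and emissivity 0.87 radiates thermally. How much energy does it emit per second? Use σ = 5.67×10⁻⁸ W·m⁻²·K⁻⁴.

876 °C = 1149 K.
Stefan–Boltzmann: P = εσAT⁴ = 0.87 × 5.67×10⁻⁸ × 0.0470 × (1149)⁴ = 0.87 × 5.67×10⁻⁸ × 0.0470 × 1.74×10^12.
P = 4040 W.

P ≈ 4040 W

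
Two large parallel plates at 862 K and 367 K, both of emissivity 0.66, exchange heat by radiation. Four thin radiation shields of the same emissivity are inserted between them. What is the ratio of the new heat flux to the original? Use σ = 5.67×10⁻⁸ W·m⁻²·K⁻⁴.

With N identical shields there are N+1 = 5 gaps in series, each with the same radiative resistance, so the flux falls to 1/(N+1) of its unshielded value.

ratio ≈ 0.200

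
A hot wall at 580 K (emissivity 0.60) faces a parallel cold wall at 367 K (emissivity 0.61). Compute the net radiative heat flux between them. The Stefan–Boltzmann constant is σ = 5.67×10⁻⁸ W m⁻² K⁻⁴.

q ≈ 2340 W/m²

For two large parallel gray plates, q = σ(T₁⁴ − T₂⁴) / (1/ε₁ + 1/ε₂ − 1).
1/ε₁ + 1/ε₂ − 1 = 1/0.60 + 1/0.61 − 1 = 2.306.
T₁⁴ − T₂⁴ = 1.13×10^11 − 1.81×10^10 = 9.50×10^10 K⁴.
q = 5.67×10⁻⁸ × 9.50×10^10 / 2.306 = 2340 W/m².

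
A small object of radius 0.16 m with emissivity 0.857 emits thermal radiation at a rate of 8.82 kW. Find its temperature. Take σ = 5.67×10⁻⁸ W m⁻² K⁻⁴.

T ≈ 867 K

A = 4πr² = 4π × (0.16)² = 0.322 m².
From P = εσAT⁴, T = (P / εσA)^(1/4) = (8820 / (0.857 × 5.67×10⁻⁸ × 0.322))^(1/4).
T = (5.64×10^11)^(1/4) = 867 K.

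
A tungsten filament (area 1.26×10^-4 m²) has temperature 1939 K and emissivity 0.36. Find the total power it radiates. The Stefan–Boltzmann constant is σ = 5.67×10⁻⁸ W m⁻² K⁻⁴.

P ≈ 36.4 W

Stefan–Boltzmann: P = εσAT⁴ = 0.36 × 5.67×10⁻⁸ × 1.26×10^-4 × (1939)⁴ = 0.36 × 5.67×10⁻⁸ × 1.26×10^-4 × 1.41×10^13.
P = 36.4 W.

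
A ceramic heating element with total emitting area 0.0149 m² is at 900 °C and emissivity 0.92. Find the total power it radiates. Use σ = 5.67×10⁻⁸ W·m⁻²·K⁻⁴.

P ≈ 1470 W

900 °C = 1173 K.
P = εσAT⁴ = 0.92 × 5.67×10⁻⁸ × 0.0149 × (1173)⁴ = 0.92 × 5.67×10⁻⁸ × 0.0149 × 1.89×10^12.
P = 1470 W.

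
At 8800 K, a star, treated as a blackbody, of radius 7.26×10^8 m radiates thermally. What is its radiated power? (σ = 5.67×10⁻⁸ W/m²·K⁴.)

P ≈ 2.25×10^27 W

A = 4πr² = 4π × (7.26×10^8)² = 6.62×10^18 m².
P = σAT⁴ = 5.67×10⁻⁸ × 6.62×10^18 × (8800)⁴ = 5.67×10⁻⁸ × 6.62×10^18 × 6.00×10^15.
P = 2.25×10^27 W.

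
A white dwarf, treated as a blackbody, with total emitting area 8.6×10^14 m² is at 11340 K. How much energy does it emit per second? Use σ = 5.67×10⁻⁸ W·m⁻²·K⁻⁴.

P = σAT⁴ = 5.67×10⁻⁸ × 8.60×10^14 × (11340)⁴ = 5.67×10⁻⁸ × 8.60×10^14 × 1.65×10^16.
P = 8.06×10^23 W.

P ≈ 8.06×10^23 W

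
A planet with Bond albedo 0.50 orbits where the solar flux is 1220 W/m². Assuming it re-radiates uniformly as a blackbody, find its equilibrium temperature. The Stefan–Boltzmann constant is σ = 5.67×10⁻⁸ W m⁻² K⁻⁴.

Power absorbed = (1−a)S·πR²; power emitted = 4πR²σT⁴. Equating and cancelling πR²:
T = ((1−a)S / 4σ)^(1/4) = (610 / (4 × 5.67×10⁻⁸))^(1/4) = (2.69×10^9)^(1/4).
T = 228 K.

T ≈ 228 K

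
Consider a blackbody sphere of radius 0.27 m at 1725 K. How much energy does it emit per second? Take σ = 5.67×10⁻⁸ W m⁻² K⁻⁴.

P ≈ 4.60×10^5 W

A = 4πr² = 4π × (0.27)² = 0.916 m².
P = σAT⁴ = 5.67×10⁻⁸ × 0.916 × (1725)⁴ = 5.67×10⁻⁸ × 0.916 × 8.85×10^12.
P = 4.60×10^5 W.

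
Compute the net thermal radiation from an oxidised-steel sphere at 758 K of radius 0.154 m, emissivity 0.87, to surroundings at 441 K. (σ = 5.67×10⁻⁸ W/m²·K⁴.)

A = 4πr² = 4π × (0.154)² = 0.298 m².
Q = εσA(T⁴ − T_s⁴). T⁴ − T_s⁴ = (758)⁴ − (441)⁴ = 3.30×10^11 − 3.78×10^10 = 2.92×10^11 K⁴.
Q = 0.87 × 5.67×10⁻⁸ × 0.298 × 2.92×10^11 = 4300 W.

Q ≈ 4300 W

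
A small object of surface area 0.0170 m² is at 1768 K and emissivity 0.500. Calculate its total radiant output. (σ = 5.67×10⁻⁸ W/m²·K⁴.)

P = εσAT⁴ = 0.500 × 5.67×10⁻⁸ × 0.0170 × (1768)⁴ = 0.500 × 5.67×10⁻⁸ × 0.0170 × 9.77×10^12.
P = 4710 W.

P ≈ 4710 W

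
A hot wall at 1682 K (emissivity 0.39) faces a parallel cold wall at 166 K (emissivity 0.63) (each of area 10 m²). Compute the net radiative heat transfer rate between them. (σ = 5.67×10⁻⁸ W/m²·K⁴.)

Q ≈ 1.44×10^6 W

For two large parallel gray plates, q = σ(T₁⁴ − T₂⁴) / (1/ε₁ + 1/ε₂ − 1).
1/ε₁ + 1/ε₂ − 1 = 1/0.39 + 1/0.63 − 1 = 3.151.
T₁⁴ − T₂⁴ = 8.00×10^12 − 7.59×10^8 = 8.00×10^12 K⁴.
q = 5.67×10⁻⁸ × 8.00×10^12 / 3.151 = 1.44×10^5 W/m².
Q = q·A = 1.44×10^5 × 10 = 1.44×10^6 W.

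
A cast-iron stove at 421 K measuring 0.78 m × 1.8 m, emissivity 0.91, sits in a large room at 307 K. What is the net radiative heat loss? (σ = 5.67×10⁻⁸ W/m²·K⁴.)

Q ≈ 1630 W

A = 0.78 × 1.8 = 1.40 m².
Q = εσA(T⁴ − T_s⁴). T⁴ − T_s⁴ = (421)⁴ − (307)⁴ = 3.14×10^10 − 8.88×10^9 = 2.25×10^10 K⁴.
Q = 0.91 × 5.67×10⁻⁸ × 1.40 × 2.25×10^10 = 1630 W.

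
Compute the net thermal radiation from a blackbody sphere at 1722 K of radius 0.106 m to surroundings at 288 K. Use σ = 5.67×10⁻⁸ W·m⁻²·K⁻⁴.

Q ≈ 70300 W

A = 4πr² = 4π × (0.106)² = 0.141 m².
Q = σA(T⁴ − T_s⁴). T⁴ − T_s⁴ = (1722)⁴ − (288)⁴ = 8.79×10^12 − 6.88×10^9 = 8.79×10^12 K⁴.
Q = 5.67×10⁻⁸ × 0.141 × 8.79×10^12 = 70300 W.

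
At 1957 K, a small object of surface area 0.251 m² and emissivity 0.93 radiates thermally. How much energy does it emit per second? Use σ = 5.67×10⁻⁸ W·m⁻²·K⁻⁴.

Stefan–Boltzmann: P = εσAT⁴ = 0.93 × 5.67×10⁻⁸ × 0.251 × (1957)⁴ = 0.93 × 5.67×10⁻⁸ × 0.251 × 1.47×10^13.
P = 1.94×10^5 W.

P ≈ 1.94×10^5 W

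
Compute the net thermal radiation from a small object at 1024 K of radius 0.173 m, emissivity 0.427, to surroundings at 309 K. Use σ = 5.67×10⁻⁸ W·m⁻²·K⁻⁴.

Q ≈ 9930 W

A = 4πr² = 4π × (0.173)² = 0.376 m².
Q = εσA(T⁴ − T_s⁴). T⁴ − T_s⁴ = (1024)⁴ − (309)⁴ = 1.10×10^12 − 9.12×10^9 = 1.09×10^12 K⁴.
Q = 0.427 × 5.67×10⁻⁸ × 0.376 × 1.09×10^12 = 9930 W.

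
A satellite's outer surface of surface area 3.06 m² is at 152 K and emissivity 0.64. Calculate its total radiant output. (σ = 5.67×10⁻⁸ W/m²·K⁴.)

P ≈ 59.3 W

Stefan–Boltzmann: P = εσAT⁴ = 0.64 × 5.67×10⁻⁸ × 3.06 × (152)⁴ = 0.64 × 5.67×10⁻⁸ × 3.06 × 5.34×10^8.
P = 59.3 W.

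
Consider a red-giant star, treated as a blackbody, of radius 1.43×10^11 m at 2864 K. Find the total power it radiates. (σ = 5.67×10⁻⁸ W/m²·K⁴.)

P ≈ 9.80×10^29 W

A = 4πr² = 4π × (1.43×10^11)² = 2.57×10^23 m².
P = σAT⁴ = 5.67×10⁻⁸ × 2.57×10^23 × (2864)⁴ = 5.67×10⁻⁸ × 2.57×10^23 × 6.73×10^13.
P = 9.80×10^29 W.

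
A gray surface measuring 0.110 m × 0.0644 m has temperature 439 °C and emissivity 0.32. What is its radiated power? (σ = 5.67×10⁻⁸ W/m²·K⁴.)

P ≈ 33.0 W

A = 0.110 × 0.0644 = 7.08×10^-3 m².
439 °C = 712 K.
P = εσAT⁴ = 0.32 × 5.67×10⁻⁸ × 7.08×10^-3 × (712)⁴ = 0.32 × 5.67×10⁻⁸ × 7.08×10^-3 × 2.57×10^11.
P = 33.0 W.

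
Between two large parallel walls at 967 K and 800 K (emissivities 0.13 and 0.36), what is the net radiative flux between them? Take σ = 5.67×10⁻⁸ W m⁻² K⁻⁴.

q ≈ 2780 W/m²

For two large parallel gray plates, q = σ(T₁⁴ − T₂⁴) / (1/ε₁ + 1/ε₂ − 1).
1/ε₁ + 1/ε₂ − 1 = 1/0.13 + 1/0.36 − 1 = 9.470.
T₁⁴ − T₂⁴ = 8.74×10^11 − 4.10×10^11 = 4.65×10^11 K⁴.
q = 5.67×10⁻⁸ × 4.65×10^11 / 9.470 = 2780 W/m².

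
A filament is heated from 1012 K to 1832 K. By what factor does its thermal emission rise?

ratio ≈ 10.7

P ∝ T⁴, so the ratio is (1832/1012)⁴ = (1.810)⁴ = 10.7.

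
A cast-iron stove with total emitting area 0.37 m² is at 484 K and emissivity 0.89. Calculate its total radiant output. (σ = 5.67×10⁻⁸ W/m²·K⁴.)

Stefan–Boltzmann: P = εσAT⁴ = 0.89 × 5.67×10⁻⁸ × 0.370 × (484)⁴ = 0.89 × 5.67×10⁻⁸ × 0.370 × 5.49×10^10.
P = 1020 W.

P ≈ 1020 W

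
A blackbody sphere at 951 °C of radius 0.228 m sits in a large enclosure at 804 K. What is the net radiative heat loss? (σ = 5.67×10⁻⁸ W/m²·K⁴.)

Q ≈ 67700 W

A = 4πr² = 4π × (0.228)² = 0.653 m².
Convert: 951 °C = 1224 K.
Q = σA(T⁴ − T_s⁴). T⁴ − T_s⁴ = (1224)⁴ − (804)⁴ = 2.24×10^12 − 4.18×10^11 = 1.83×10^12 K⁴.
Q = 5.67×10⁻⁸ × 0.653 × 1.83×10^12 = 67700 W.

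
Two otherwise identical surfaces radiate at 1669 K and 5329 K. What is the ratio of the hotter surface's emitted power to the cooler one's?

ratio ≈ 104

P ∝ T⁴, so the ratio is (5329/1669)⁴ = (3.193)⁴ = 104.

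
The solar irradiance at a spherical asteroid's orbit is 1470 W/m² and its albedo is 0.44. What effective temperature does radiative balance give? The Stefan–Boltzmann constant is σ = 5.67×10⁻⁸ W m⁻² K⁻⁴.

T ≈ 245 K

Power absorbed = (1−a)S·πR²; power emitted = 4πR²σT⁴. Equating and cancelling πR²:
T = ((1−a)S / 4σ)^(1/4) = (823 / (4 × 5.67×10⁻⁸))^(1/4) = (3.63×10^9)^(1/4).
T = 245 K.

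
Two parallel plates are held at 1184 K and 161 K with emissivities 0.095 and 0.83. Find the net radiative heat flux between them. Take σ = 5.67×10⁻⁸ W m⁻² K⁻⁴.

For two large parallel gray plates, q = σ(T₁⁴ − T₂⁴) / (1/ε₁ + 1/ε₂ − 1).
1/ε₁ + 1/ε₂ − 1 = 1/0.095 + 1/0.83 − 1 = 10.73.
T₁⁴ − T₂⁴ = 1.97×10^12 − 6.72×10^8 = 1.96×10^12 K⁴.
q = 5.67×10⁻⁸ × 1.96×10^12 / 10.73 = 10400 W/m².

q ≈ 10400 W/m²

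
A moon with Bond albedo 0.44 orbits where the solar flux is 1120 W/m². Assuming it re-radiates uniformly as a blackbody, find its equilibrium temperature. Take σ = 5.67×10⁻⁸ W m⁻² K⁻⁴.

T ≈ 229 K

Power absorbed = (1−a)S·πR²; power emitted = 4πR²σT⁴. Equating and cancelling πR²:
T = ((1−a)S / 4σ)^(1/4) = (627 / (4 × 5.67×10⁻⁸))^(1/4) = (2.77×10^9)^(1/4).
T = 229 K.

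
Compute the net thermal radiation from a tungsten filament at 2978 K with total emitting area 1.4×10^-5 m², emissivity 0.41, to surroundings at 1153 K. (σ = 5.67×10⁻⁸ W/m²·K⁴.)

Q = εσA(T⁴ − T_s⁴). T⁴ − T_s⁴ = (2978)⁴ − (1153)⁴ = 7.87×10^13 − 1.77×10^12 = 7.69×10^13 K⁴.
Q = 0.41 × 5.67×10⁻⁸ × 1.40×10^-5 × 7.69×10^13 = 25.0 W.

Q ≈ 25.0 W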